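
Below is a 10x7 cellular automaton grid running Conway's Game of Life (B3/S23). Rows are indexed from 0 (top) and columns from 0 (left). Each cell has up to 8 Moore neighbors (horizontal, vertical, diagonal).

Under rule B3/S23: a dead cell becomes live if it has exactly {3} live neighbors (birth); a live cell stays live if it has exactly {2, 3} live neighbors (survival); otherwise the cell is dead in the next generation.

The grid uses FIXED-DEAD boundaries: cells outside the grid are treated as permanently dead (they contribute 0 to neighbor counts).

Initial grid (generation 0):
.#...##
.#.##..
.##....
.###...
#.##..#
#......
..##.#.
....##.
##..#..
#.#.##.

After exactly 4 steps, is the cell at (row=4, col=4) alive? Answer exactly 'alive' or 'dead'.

Answer: alive

Derivation:
Simulating step by step:
Generation 0 (given above): 28 live cells
Generation 1: 25 live cells
..#.##.
##.###.
#...#..
#......
#..#...
....#..
...#.#.
.##..#.
##.....
#..###.
Generation 2: 27 live cells
.##..#.
###....
#..###.
##.....
.......
...##..
..##.#.
###.#..
#..#.#.
##..#..
Generation 3: 20 live cells
#.#....
#....#.
...##..
##..#..
.......
..###..
.....#.
#....#.
...#.#.
##..#..
Generation 4: 24 live cells
.#.....
.#.##..
##.###.
...##..
.##.#..
...##..
...#.#.
.....##
##...#.
....#..

Cell (4,4) at generation 4: 1 -> alive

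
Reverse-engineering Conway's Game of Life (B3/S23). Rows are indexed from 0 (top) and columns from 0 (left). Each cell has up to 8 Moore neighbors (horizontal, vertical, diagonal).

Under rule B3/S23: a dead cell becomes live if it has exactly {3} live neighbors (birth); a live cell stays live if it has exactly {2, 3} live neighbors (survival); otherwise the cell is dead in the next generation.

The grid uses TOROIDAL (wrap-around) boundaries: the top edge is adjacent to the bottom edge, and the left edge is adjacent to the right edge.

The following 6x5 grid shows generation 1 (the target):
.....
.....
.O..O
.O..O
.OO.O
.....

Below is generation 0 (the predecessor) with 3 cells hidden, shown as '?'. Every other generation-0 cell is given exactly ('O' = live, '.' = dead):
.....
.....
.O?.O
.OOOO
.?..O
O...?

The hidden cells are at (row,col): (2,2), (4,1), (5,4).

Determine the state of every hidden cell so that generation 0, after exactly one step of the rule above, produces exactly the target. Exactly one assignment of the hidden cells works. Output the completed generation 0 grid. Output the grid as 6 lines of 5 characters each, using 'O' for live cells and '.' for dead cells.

Hidden generation-0 cells (in order): (2,2), (4,1), (5,4).
A hidden cell only influences target cells in its own 3x3 neighborhood. Try each of the 2^3 = 8 assignments, step the completed generation 0 forward once under B3/S23, and compare with the target:
  (2,2)=. (4,1)=. (5,4)=. -> step gives (3,2)='O' but target has '.' -> reject
  (2,2)=. (4,1)=. (5,4)=O -> step gives (3,2)='O' but target has '.' -> reject
  (2,2)=. (4,1)=O (5,4)=. -> step gives (4,2)='.' but target has 'O' -> reject
  (2,2)=. (4,1)=O (5,4)=O -> step gives (4,2)='.' but target has 'O' -> reject
  (2,2)=O (4,1)=. (5,4)=. -> step reproduces the target at every cell -> ACCEPT
  (2,2)=O (4,1)=. (5,4)=O -> step gives (4,4)='.' but target has 'O' -> reject
  (2,2)=O (4,1)=O (5,4)=. -> step gives (3,1)='.' but target has 'O' -> reject
  (2,2)=O (4,1)=O (5,4)=O -> step gives (3,1)='.' but target has 'O' -> reject
Unique solution: (2,2)=live, (4,1)=dead, (5,4)=dead.
Check: live-neighbor counts of every cell in the completed generation 0:
11001
22221
43452
53453
43343
11012
Applying B3/S23 to generation 0 with these counts gives:
.....
.....
.O..O
.O..O
.OO.O
.....
which matches the target exactly.

Answer: .....
.....
.OO.O
.OOOO
....O
O....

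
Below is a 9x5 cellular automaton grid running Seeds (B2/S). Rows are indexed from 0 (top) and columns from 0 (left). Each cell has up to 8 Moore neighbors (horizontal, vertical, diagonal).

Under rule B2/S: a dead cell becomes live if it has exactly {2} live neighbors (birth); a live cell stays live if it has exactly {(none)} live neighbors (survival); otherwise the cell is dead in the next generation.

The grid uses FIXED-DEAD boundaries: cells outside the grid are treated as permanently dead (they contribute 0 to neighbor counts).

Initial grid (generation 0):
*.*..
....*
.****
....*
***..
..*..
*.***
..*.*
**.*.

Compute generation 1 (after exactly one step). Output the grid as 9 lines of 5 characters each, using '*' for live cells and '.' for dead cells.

Simulating step by step:
Generation 0 (given above): 21 live cells
Generation 1: 5 live cells
(generation 1 grid is the final answer)

Answer: .*.*.
*....
.....
.....
.....
....*
.....
.....
....*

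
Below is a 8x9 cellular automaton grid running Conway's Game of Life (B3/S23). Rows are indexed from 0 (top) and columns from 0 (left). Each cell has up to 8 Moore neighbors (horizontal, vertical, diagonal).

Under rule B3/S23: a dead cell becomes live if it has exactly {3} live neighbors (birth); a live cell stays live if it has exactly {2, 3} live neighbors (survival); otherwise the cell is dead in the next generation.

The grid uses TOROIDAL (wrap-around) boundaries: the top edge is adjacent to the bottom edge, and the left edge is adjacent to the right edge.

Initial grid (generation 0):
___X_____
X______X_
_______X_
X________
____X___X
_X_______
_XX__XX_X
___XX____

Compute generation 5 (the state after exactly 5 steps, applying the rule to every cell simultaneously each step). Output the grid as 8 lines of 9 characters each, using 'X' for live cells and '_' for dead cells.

Simulating step by step:
Generation 0 (given above): 15 live cells
Generation 1: 18 live cells
___XX____
________X
_________
________X
X________
_XX__X_X_
XXXXXX___
___XXX___
Generation 2: 10 live cells
___X_X___
_________
_________
_________
XX______X
_____XX_X
X________
_X_______
Generation 3: 8 live cells
_________
_________
_________
X________
X______XX
_X_____XX
X________
_________
Generation 4: 7 live cells
_________
_________
_________
X________
_X_____X_
_X_____X_
X_______X
_________
Generation 5: 7 live cells
(generation 5 grid is the final answer)

Answer: _________
_________
_________
_________
XX______X
_X_____X_
X_______X
_________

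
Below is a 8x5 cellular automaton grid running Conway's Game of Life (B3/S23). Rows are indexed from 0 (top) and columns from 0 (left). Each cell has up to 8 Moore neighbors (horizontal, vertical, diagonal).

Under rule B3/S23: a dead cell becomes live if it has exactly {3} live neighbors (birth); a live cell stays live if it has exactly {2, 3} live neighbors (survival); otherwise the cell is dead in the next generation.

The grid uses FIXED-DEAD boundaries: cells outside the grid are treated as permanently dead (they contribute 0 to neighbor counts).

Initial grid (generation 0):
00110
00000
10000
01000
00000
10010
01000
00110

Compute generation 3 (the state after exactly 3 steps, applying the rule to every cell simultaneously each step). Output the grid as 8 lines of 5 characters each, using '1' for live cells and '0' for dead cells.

Answer: 00000
00000
00000
00000
00000
00000
00000
00000

Derivation:
Simulating step by step:
Generation 0 (given above): 9 live cells
Generation 1: 3 live cells
00000
00000
00000
00000
00000
00000
01010
00100
Generation 2: 2 live cells
00000
00000
00000
00000
00000
00000
00100
00100
Generation 3: 0 live cells
(generation 3 grid is the final answer)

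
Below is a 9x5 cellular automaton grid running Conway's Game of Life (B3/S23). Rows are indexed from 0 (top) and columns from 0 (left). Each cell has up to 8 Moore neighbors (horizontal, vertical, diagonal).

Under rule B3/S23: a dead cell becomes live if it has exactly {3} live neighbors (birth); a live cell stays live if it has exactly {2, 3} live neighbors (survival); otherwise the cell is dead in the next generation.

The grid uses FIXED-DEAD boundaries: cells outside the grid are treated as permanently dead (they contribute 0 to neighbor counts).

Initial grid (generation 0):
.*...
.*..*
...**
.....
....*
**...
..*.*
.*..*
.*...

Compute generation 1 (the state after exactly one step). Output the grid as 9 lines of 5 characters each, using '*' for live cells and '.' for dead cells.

Answer: .....
..***
...**
...**
.....
.*.*.
*.**.
.***.
.....

Derivation:
Simulating step by step:
Generation 0 (given above): 13 live cells
Generation 1: 15 live cells
(generation 1 grid is the final answer)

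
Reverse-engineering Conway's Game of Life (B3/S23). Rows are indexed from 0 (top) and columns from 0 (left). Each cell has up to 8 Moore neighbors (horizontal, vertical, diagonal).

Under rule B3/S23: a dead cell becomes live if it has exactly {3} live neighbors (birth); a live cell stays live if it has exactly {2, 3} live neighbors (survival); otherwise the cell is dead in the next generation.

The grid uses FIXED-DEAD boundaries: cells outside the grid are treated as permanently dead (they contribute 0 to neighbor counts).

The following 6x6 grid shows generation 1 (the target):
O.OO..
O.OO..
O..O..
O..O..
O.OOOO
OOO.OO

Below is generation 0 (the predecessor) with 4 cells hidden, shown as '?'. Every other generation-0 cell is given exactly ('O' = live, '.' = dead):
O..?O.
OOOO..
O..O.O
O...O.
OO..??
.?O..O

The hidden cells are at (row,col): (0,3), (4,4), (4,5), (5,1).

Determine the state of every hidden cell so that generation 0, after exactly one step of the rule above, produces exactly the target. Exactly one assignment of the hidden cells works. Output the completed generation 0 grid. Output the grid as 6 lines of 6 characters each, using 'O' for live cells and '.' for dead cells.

Hidden generation-0 cells (in order): (0,3), (4,4), (4,5), (5,1).
A hidden cell only influences target cells in its own 3x3 neighborhood. Try each of the 2^4 = 16 assignments, step the completed generation 0 forward once under B3/S23, and compare with the target:
  (0,3)=. (4,4)=. (4,5)=. (5,1)=. -> step gives (3,3)='.' but target has 'O' -> reject
  (0,3)=. (4,4)=. (4,5)=. (5,1)=O -> step gives (3,3)='.' but target has 'O' -> reject
  (0,3)=. (4,4)=. (4,5)=O (5,1)=. -> step gives (3,3)='.' but target has 'O' -> reject
  (0,3)=. (4,4)=. (4,5)=O (5,1)=O -> step gives (3,3)='.' but target has 'O' -> reject
  (0,3)=. (4,4)=O (4,5)=. (5,1)=. -> step gives (3,4)='O' but target has '.' -> reject
  (0,3)=. (4,4)=O (4,5)=. (5,1)=O -> step gives (3,4)='O' but target has '.' -> reject
  (0,3)=. (4,4)=O (4,5)=O (5,1)=. -> step gives (4,1)='O' but target has '.' -> reject
  (0,3)=. (4,4)=O (4,5)=O (5,1)=O -> step reproduces the target at every cell -> ACCEPT
  (0,3)=O (4,4)=. (4,5)=. (5,1)=. -> step gives (0,2)='.' but target has 'O' -> reject
  (0,3)=O (4,4)=. (4,5)=. (5,1)=O -> step gives (0,2)='.' but target has 'O' -> reject
  (0,3)=O (4,4)=. (4,5)=O (5,1)=. -> step gives (0,2)='.' but target has 'O' -> reject
  (0,3)=O (4,4)=. (4,5)=O (5,1)=O -> step gives (0,2)='.' but target has 'O' -> reject
  (0,3)=O (4,4)=O (4,5)=. (5,1)=. -> step gives (0,2)='.' but target has 'O' -> reject
  (0,3)=O (4,4)=O (4,5)=. (5,1)=O -> step gives (0,2)='.' but target has 'O' -> reject
  (0,3)=O (4,4)=O (4,5)=O (5,1)=. -> step gives (0,2)='.' but target has 'O' -> reject
  (0,3)=O (4,4)=O (4,5)=O (5,1)=O -> step gives (0,2)='.' but target has 'O' -> reject
Unique solution: (0,3)=dead, (4,4)=live, (4,5)=live, (5,1)=live.
Check: live-neighbor counts of every cell in the completed generation 0:
243311
343342
354341
342344
343333
332232
Applying B3/S23 to generation 0 with these counts gives:
O.OO..
O.OO..
O..O..
O..O..
O.OOOO
OOO.OO
which matches the target exactly.

Answer: O...O.
OOOO..
O..O.O
O...O.
OO..OO
.OO..O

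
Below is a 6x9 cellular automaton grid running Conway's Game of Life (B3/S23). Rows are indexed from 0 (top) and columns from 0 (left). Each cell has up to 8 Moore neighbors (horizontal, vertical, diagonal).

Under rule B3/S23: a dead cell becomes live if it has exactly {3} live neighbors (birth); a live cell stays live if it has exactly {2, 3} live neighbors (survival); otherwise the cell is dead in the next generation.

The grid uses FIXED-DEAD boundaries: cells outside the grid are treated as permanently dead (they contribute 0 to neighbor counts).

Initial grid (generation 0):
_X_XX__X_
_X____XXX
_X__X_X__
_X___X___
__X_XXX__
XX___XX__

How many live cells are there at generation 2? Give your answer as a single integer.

Answer: 19

Derivation:
Simulating step by step:
Generation 0 (given above): 21 live cells
Generation 1: 23 live cells
__X___XXX
XX_XX_X_X
XXX___X__
_XXX_____
X_X_X____
_X__X_X__
Generation 2: 19 live cells
_XXX_XX_X
X__X__X_X
____XX_X_
_________
X___XX___
_X_X_X___
Population at generation 2: 19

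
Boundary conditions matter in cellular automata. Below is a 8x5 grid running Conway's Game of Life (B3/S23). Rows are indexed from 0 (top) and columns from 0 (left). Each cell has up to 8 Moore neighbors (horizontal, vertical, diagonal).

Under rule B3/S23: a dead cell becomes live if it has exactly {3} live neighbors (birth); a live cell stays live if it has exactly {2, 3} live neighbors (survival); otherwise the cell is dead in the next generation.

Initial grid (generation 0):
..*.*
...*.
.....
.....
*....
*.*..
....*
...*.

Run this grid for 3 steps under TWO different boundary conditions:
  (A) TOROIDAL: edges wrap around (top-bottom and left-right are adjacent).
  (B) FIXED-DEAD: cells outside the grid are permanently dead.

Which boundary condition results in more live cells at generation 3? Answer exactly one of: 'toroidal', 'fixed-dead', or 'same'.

Under TOROIDAL boundary, generation 3:
.**.*
...*.
.....
.....
**.*.
**.*.
*...*
..*..
Population = 13

Under FIXED-DEAD boundary, generation 3:
.....
.....
.....
.....
.....
.....
.....
.....
Population = 0

Comparison: toroidal=13, fixed-dead=0 -> toroidal

Answer: toroidal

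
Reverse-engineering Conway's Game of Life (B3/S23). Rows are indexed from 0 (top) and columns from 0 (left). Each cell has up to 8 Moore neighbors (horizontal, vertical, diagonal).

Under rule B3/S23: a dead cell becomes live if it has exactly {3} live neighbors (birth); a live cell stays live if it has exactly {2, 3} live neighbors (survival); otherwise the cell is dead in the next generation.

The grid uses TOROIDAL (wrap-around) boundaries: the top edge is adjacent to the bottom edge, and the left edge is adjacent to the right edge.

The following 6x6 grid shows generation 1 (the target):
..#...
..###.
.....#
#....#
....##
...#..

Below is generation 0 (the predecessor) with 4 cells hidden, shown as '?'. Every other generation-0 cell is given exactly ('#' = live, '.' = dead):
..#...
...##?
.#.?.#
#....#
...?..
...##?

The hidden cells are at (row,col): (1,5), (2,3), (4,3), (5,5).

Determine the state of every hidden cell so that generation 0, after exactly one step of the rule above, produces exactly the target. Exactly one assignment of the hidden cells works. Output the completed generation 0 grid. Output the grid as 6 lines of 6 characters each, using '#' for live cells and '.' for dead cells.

Answer: ..#...
...##.
.#...#
#....#
......
...##.

Derivation:
Hidden generation-0 cells (in order): (1,5), (2,3), (4,3), (5,5).
A hidden cell only influences target cells in its own 3x3 neighborhood. Try each of the 2^4 = 16 assignments, step the completed generation 0 forward once under B3/S23, and compare with the target:
  (1,5)=. (2,3)=. (4,3)=. (5,5)=. -> step reproduces the target at every cell -> ACCEPT
  (1,5)=. (2,3)=. (4,3)=. (5,5)=# -> step gives (0,5)='#' but target has '.' -> reject
  (1,5)=. (2,3)=. (4,3)=# (5,5)=. -> step gives (3,4)='#' but target has '.' -> reject
  (1,5)=. (2,3)=. (4,3)=# (5,5)=# -> step gives (0,5)='#' but target has '.' -> reject
  (1,5)=. (2,3)=# (4,3)=. (5,5)=. -> step gives (1,2)='.' but target has '#' -> reject
  (1,5)=. (2,3)=# (4,3)=. (5,5)=# -> step gives (0,5)='#' but target has '.' -> reject
  (1,5)=. (2,3)=# (4,3)=# (5,5)=. -> step gives (1,2)='.' but target has '#' -> reject
  (1,5)=. (2,3)=# (4,3)=# (5,5)=# -> step gives (0,5)='#' but target has '.' -> reject
  (1,5)=# (2,3)=. (4,3)=. (5,5)=. -> step gives (0,5)='#' but target has '.' -> reject
  (1,5)=# (2,3)=. (4,3)=. (5,5)=# -> step gives (1,0)='#' but target has '.' -> reject
  (1,5)=# (2,3)=. (4,3)=# (5,5)=. -> step gives (0,5)='#' but target has '.' -> reject
  (1,5)=# (2,3)=. (4,3)=# (5,5)=# -> step gives (1,0)='#' but target has '.' -> reject
  (1,5)=# (2,3)=# (4,3)=. (5,5)=. -> step gives (0,5)='#' but target has '.' -> reject
  (1,5)=# (2,3)=# (4,3)=. (5,5)=# -> step gives (1,0)='#' but target has '.' -> reject
  (1,5)=# (2,3)=# (4,3)=# (5,5)=. -> step gives (0,5)='#' but target has '.' -> reject
  (1,5)=# (2,3)=# (4,3)=# (5,5)=# -> step gives (1,0)='#' but target has '.' -> reject
Unique solution: (1,5)=dead, (2,3)=dead, (4,3)=dead, (5,5)=dead.
Check: live-neighbor counts of every cell in the completed generation 0:
012542
223222
412243
321022
211233
012211
Applying B3/S23 to generation 0 with these counts gives:
..#...
..###.
.....#
#....#
....##
...#..
which matches the target exactly.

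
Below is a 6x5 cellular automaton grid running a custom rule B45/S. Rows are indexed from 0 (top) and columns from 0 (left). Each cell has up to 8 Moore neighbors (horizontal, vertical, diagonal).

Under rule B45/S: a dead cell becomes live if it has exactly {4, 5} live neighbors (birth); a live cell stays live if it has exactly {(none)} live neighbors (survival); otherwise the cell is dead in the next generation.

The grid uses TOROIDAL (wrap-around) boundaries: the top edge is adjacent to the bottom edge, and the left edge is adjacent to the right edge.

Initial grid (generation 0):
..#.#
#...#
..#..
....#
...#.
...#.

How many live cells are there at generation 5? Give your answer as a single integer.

Simulating step by step:
Generation 0 (given above): 8 live cells
Generation 1: 2 live cells
...#.
...#.
.....
.....
.....
.....
Generation 2: 0 live cells
.....
.....
.....
.....
.....
.....
Generation 3: 0 live cells
.....
.....
.....
.....
.....
.....
Generation 4: 0 live cells
.....
.....
.....
.....
.....
.....
Generation 5: 0 live cells
.....
.....
.....
.....
.....
.....
Population at generation 5: 0

Answer: 0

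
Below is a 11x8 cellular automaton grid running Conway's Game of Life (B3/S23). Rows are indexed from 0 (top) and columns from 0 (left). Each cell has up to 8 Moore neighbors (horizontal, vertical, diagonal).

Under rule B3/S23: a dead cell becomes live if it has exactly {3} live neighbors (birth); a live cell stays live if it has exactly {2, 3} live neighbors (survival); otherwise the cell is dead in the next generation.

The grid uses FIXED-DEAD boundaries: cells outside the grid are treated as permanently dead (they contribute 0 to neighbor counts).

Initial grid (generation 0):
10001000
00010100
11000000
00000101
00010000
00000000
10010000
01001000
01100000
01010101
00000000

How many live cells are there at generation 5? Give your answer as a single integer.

Answer: 11

Derivation:
Simulating step by step:
Generation 0 (given above): 19 live cells
Generation 1: 14 live cells
00001000
11001000
00001010
00000000
00000000
00000000
00000000
11010000
11011000
01000000
00000000
Generation 2: 12 live cells
00000000
00011000
00000100
00000000
00000000
00000000
00000000
11011000
00011000
11100000
00000000
Generation 3: 10 live cells
00000000
00001000
00001000
00000000
00000000
00000000
00000000
00111000
00001000
01110000
01000000
Generation 4: 9 live cells
00000000
00000000
00000000
00000000
00000000
00000000
00010000
00011000
01001000
01110000
01000000
Generation 5: 11 live cells
00000000
00000000
00000000
00000000
00000000
00000000
00011000
00111000
01001000
11010000
01000000
Population at generation 5: 11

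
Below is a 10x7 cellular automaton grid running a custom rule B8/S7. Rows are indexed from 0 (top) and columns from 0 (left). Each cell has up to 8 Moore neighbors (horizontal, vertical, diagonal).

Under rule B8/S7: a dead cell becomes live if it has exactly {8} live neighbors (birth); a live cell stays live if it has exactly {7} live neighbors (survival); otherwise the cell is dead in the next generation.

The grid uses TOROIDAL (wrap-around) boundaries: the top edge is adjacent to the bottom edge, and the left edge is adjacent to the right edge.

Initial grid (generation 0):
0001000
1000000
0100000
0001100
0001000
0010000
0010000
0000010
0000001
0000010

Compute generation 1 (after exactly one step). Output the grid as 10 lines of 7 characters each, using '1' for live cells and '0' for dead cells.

Simulating step by step:
Generation 0 (given above): 11 live cells
Generation 1: 0 live cells
(generation 1 grid is the final answer)

Answer: 0000000
0000000
0000000
0000000
0000000
0000000
0000000
0000000
0000000
0000000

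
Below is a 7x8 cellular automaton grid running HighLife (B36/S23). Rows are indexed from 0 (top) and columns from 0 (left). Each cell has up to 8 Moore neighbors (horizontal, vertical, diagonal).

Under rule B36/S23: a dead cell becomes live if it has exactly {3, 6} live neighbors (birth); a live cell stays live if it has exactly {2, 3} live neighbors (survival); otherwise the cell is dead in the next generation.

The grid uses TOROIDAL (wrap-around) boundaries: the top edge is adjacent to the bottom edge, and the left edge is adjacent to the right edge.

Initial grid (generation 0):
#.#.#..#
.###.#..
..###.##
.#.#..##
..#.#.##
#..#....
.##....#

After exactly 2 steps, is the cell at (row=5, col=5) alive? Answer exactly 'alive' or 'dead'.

Answer: dead

Derivation:
Simulating step by step:
Generation 0 (given above): 26 live cells
Generation 1: 17 live cells
.#..#.##
.....#..
.......#
.#......
.##.###.
#..#..#.
..#....#
Generation 2: 28 live cells
#....###
#....#.#
........
###..##.
########
#..##.#.
.###.#..

Cell (5,5) at generation 2: 0 -> dead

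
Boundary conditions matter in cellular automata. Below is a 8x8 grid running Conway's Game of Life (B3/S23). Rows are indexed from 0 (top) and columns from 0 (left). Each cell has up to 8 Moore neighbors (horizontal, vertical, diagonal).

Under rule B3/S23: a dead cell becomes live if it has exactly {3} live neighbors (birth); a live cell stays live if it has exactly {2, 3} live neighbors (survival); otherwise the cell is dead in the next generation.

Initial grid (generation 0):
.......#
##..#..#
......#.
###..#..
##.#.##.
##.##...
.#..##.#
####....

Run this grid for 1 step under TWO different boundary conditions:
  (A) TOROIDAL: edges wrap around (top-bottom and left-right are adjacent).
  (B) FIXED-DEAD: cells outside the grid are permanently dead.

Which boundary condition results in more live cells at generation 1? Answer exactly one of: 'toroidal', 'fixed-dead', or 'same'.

Under TOROIDAL boundary, generation 1:
...#...#
#.....##
..#..##.
#.#.##..
...#.##.
...#....
.....#.#
.####.##
Population = 24

Under FIXED-DEAD boundary, generation 1:
........
......##
..#..##.
#.#.##..
...#.##.
...#....
.....#..
#####...
Population = 19

Comparison: toroidal=24, fixed-dead=19 -> toroidal

Answer: toroidal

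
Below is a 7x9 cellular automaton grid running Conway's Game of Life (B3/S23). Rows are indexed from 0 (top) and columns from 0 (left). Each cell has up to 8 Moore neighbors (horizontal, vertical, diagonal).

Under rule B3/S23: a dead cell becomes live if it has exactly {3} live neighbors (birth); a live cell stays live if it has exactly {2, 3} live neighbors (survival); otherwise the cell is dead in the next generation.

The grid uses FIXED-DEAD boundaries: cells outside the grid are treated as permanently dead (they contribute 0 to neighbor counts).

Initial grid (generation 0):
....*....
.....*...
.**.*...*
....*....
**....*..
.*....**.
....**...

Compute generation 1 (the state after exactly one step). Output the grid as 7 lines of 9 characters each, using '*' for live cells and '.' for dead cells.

Answer: .........
...***...
...***...
*.**.*...
**...***.
**....**.
.....**..

Derivation:
Simulating step by step:
Generation 0 (given above): 15 live cells
Generation 1: 21 live cells
(generation 1 grid is the final answer)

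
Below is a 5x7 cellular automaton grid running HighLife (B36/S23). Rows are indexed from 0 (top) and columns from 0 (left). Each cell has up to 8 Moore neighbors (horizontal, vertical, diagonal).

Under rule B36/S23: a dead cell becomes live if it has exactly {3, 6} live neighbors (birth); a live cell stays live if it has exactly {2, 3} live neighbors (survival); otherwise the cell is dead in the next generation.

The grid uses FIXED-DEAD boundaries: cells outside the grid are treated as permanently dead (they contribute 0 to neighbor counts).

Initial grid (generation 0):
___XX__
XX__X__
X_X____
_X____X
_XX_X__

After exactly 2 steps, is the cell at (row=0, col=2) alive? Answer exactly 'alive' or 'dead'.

Simulating step by step:
Generation 0 (given above): 12 live cells
Generation 1: 12 live cells
___XX__
XXX_X__
X_X____
X__X___
_XX____
Generation 2: 14 live cells
_XXXX__
X_X_X__
XXX____
X__X___
_XX____

Cell (0,2) at generation 2: 1 -> alive

Answer: alive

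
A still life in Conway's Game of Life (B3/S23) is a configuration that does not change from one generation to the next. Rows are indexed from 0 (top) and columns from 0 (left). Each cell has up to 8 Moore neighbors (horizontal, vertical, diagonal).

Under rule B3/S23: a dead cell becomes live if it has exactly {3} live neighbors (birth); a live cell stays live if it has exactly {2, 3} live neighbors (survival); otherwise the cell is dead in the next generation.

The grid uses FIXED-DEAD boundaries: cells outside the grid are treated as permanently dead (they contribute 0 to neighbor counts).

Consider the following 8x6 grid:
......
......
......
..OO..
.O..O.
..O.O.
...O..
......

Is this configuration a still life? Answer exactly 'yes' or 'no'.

Compute generation 1 and compare to generation 0 (given above):
Generation 1:
......
......
......
..OO..
.O..O.
..O.O.
...O..
......
The grids are IDENTICAL -> still life.

Answer: yes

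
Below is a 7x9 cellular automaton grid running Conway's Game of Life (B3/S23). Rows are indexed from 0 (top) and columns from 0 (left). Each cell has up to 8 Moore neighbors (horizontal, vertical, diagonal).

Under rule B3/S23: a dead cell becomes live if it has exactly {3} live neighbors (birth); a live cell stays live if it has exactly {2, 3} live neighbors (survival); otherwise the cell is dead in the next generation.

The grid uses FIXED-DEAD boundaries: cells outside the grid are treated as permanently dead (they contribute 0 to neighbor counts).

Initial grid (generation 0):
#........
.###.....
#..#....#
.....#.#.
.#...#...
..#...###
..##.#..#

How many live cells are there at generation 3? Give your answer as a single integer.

Answer: 18

Derivation:
Simulating step by step:
Generation 0 (given above): 19 live cells
Generation 1: 25 live cells
.##......
####.....
.#.##....
....#.#..
.....#..#
.########
..##..#.#
Generation 2: 17 live cells
#..#.....
#...#....
##..##...
...##....
..#.....#
.#......#
.#....#.#
Generation 3: 18 live cells
.........
#..###...
##...#...
.#####...
..##.....
.##.....#
.......#.
Population at generation 3: 18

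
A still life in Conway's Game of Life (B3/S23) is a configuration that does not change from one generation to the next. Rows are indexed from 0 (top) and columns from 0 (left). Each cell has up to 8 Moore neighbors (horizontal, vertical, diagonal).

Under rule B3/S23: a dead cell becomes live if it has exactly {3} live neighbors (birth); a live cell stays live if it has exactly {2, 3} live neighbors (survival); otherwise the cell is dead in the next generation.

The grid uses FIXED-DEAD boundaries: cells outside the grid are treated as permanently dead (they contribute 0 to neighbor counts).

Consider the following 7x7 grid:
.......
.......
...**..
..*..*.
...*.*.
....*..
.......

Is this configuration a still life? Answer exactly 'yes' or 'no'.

Compute generation 1 and compare to generation 0 (given above):
Generation 1:
.......
.......
...**..
..*..*.
...*.*.
....*..
.......
The grids are IDENTICAL -> still life.

Answer: yes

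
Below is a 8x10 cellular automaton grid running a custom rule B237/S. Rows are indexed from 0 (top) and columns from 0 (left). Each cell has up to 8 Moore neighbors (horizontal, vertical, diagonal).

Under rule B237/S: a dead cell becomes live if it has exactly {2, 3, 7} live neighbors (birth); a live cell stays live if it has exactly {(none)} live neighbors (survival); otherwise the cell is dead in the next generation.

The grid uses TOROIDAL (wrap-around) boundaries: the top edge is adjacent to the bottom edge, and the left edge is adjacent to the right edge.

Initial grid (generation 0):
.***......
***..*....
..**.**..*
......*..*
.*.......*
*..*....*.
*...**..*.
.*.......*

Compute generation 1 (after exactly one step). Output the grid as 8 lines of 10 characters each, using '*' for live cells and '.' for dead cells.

Answer: ....*....*
......*..*
....*..**.
.*****.**.
..*....**.
.**.**.*..
.***...*..
...***..*.

Derivation:
Simulating step by step:
Generation 0 (given above): 25 live cells
Generation 1: 30 live cells
(generation 1 grid is the final answer)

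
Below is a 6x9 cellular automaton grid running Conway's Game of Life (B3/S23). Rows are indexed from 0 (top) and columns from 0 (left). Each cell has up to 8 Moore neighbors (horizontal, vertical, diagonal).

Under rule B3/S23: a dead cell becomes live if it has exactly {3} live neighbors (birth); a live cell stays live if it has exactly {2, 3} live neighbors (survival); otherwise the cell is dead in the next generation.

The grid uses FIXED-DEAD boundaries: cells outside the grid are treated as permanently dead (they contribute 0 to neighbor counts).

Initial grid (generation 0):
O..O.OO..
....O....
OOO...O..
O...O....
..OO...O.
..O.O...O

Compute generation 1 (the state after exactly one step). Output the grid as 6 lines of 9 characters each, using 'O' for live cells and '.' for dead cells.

Simulating step by step:
Generation 0 (given above): 17 live cells
Generation 1: 16 live cells
(generation 1 grid is the final answer)

Answer: ....OO...
O.OOO.O..
OO.O.O...
O........
.OO.O....
..O......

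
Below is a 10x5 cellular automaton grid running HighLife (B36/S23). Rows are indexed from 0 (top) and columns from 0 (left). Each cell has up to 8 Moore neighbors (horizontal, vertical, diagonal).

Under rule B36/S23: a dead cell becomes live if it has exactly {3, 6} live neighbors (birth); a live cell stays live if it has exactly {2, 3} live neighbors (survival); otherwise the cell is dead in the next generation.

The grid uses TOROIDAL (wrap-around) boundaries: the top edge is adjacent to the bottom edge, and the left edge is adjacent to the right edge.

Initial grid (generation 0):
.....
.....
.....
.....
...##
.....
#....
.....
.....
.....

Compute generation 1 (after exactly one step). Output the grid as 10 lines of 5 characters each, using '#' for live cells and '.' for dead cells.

Answer: .....
.....
.....
.....
.....
....#
.....
.....
.....
.....

Derivation:
Simulating step by step:
Generation 0 (given above): 3 live cells
Generation 1: 1 live cells
(generation 1 grid is the final answer)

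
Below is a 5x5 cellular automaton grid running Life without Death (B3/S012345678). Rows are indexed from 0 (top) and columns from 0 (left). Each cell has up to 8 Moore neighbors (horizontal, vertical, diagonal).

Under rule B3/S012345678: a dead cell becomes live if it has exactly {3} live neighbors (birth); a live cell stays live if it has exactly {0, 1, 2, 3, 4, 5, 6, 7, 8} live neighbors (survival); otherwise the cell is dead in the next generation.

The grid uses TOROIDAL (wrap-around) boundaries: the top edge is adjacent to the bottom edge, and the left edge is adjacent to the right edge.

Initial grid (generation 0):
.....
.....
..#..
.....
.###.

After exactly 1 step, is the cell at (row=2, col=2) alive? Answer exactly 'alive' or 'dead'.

Simulating step by step:
Generation 0 (given above): 4 live cells
Generation 1: 7 live cells
..#..
.....
..#..
.#.#.
.###.

Cell (2,2) at generation 1: 1 -> alive

Answer: alive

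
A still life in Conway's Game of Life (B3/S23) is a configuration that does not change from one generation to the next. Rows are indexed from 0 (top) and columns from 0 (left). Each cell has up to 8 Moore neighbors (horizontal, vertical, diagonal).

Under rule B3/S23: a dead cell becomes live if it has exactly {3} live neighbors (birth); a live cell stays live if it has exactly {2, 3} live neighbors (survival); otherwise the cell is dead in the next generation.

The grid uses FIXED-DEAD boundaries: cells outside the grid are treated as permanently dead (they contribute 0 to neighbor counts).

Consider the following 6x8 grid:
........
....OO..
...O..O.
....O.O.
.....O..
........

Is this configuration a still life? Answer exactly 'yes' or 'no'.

Answer: yes

Derivation:
Compute generation 1 and compare to generation 0 (given above):
Generation 1:
........
....OO..
...O..O.
....O.O.
.....O..
........
The grids are IDENTICAL -> still life.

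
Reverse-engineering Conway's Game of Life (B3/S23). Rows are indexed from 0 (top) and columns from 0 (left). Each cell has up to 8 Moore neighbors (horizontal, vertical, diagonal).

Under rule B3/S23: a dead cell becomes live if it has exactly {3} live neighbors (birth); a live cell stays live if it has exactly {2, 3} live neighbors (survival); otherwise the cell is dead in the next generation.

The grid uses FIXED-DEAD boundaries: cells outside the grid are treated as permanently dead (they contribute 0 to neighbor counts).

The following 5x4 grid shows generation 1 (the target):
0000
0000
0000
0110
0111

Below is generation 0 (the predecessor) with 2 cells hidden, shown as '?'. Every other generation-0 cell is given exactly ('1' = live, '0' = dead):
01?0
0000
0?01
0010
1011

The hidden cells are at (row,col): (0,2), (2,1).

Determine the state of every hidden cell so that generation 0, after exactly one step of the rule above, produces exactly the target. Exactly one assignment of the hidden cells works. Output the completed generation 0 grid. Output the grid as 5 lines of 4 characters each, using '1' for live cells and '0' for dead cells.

Answer: 0100
0000
0001
0010
1011

Derivation:
Hidden generation-0 cells (in order): (0,2), (2,1).
A hidden cell only influences target cells in its own 3x3 neighborhood. Try each of the 2^2 = 4 assignments, step the completed generation 0 forward once under B3/S23, and compare with the target:
  (0,2)=0 (2,1)=0 -> step reproduces the target at every cell -> ACCEPT
  (0,2)=0 (2,1)=1 -> step gives (1,2)='1' but target has '0' -> reject
  (0,2)=1 (2,1)=0 -> step gives (1,2)='1' but target has '0' -> reject
  (0,2)=1 (2,1)=1 -> step gives (1,1)='1' but target has '0' -> reject
Unique solution: (0,2)=dead, (2,1)=dead.
Check: live-neighbor counts of every cell in the completed generation 0:
1010
1121
0121
1334
0322
Applying B3/S23 to generation 0 with these counts gives:
0000
0000
0000
0110
0111
which matches the target exactly.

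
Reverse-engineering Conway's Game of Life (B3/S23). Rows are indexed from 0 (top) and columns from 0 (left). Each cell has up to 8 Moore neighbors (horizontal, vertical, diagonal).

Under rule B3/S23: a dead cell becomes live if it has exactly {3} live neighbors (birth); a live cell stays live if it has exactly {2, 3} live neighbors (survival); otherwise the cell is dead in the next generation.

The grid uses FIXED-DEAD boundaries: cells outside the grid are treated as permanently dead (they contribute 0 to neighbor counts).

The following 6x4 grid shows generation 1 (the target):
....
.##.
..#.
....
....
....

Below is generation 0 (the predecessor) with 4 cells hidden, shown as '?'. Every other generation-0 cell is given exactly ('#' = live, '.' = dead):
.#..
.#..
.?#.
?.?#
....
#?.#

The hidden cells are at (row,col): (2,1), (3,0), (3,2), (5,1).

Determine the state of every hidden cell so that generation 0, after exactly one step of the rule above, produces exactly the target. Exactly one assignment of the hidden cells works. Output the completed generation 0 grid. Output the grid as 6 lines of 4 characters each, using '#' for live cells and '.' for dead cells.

Answer: .#..
.#..
..#.
...#
....
#..#

Derivation:
Hidden generation-0 cells (in order): (2,1), (3,0), (3,2), (5,1).
A hidden cell only influences target cells in its own 3x3 neighborhood. Try each of the 2^4 = 16 assignments, step the completed generation 0 forward once under B3/S23, and compare with the target:
  (2,1)=. (3,0)=. (3,2)=. (5,1)=. -> step reproduces the target at every cell -> ACCEPT
  (2,1)=. (3,0)=. (3,2)=. (5,1)=# -> step gives (4,2)='#' but target has '.' -> reject
  (2,1)=. (3,0)=. (3,2)=# (5,1)=. -> step gives (2,1)='#' but target has '.' -> reject
  (2,1)=. (3,0)=. (3,2)=# (5,1)=# -> step gives (2,1)='#' but target has '.' -> reject
  (2,1)=. (3,0)=# (3,2)=. (5,1)=. -> step gives (2,1)='#' but target has '.' -> reject
  (2,1)=. (3,0)=# (3,2)=. (5,1)=# -> step gives (2,1)='#' but target has '.' -> reject
  (2,1)=. (3,0)=# (3,2)=# (5,1)=. -> step gives (2,3)='#' but target has '.' -> reject
  (2,1)=. (3,0)=# (3,2)=# (5,1)=# -> step gives (2,3)='#' but target has '.' -> reject
  (2,1)=# (3,0)=. (3,2)=. (5,1)=. -> step gives (1,0)='#' but target has '.' -> reject
  (2,1)=# (3,0)=. (3,2)=. (5,1)=# -> step gives (1,0)='#' but target has '.' -> reject
  (2,1)=# (3,0)=. (3,2)=# (5,1)=. -> step gives (1,0)='#' but target has '.' -> reject
  (2,1)=# (3,0)=. (3,2)=# (5,1)=# -> step gives (1,0)='#' but target has '.' -> reject
  (2,1)=# (3,0)=# (3,2)=. (5,1)=. -> step gives (1,0)='#' but target has '.' -> reject
  (2,1)=# (3,0)=# (3,2)=. (5,1)=# -> step gives (1,0)='#' but target has '.' -> reject
  (2,1)=# (3,0)=# (3,2)=# (5,1)=. -> step gives (1,0)='#' but target has '.' -> reject
  (2,1)=# (3,0)=# (3,2)=# (5,1)=# -> step gives (1,0)='#' but target has '.' -> reject
Unique solution: (2,1)=dead, (3,0)=dead, (3,2)=dead, (5,1)=dead.
Check: live-neighbor counts of every cell in the completed generation 0:
2120
2231
1222
0121
1122
0110
Applying B3/S23 to generation 0 with these counts gives:
....
.##.
..#.
....
....
....
which matches the target exactly.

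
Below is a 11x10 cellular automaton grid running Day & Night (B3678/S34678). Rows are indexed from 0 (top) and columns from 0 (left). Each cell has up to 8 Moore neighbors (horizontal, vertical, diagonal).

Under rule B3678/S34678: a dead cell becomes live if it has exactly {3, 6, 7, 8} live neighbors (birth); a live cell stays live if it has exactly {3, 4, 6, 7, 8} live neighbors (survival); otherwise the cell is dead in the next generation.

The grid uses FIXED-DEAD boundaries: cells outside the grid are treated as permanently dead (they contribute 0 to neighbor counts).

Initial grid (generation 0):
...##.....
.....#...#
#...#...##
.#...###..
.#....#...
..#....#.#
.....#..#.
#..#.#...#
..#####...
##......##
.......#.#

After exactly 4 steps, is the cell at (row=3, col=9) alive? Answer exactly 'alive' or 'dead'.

Answer: dead

Derivation:
Simulating step by step:
Generation 0 (given above): 34 live cells
Generation 1: 37 live cells
..........
...#....#.
.......##.
#....####.
..#..##.#.
......#.#.
....#.#.##
..####....
#.####..##
..#######.
..........
Generation 2: 37 live cells
..........
.......#..
........##
.....#.###
.....#.###
......###.
....#.....
.####.##..
...###..#.
.##..#####
...#####..
Generation 3: 31 live cells
..........
........#.
......#..#
.......##.
......####
.....#####
..#.....#.
..#.......
..#...####
..#.###.#.
..#.##.#..
Generation 4: 25 live cells
..........
..........
..........
..........
.....#.###
......####
......#.##
.#.#.....#
.#....###.
.#..#..###
....##....

Cell (3,9) at generation 4: 0 -> dead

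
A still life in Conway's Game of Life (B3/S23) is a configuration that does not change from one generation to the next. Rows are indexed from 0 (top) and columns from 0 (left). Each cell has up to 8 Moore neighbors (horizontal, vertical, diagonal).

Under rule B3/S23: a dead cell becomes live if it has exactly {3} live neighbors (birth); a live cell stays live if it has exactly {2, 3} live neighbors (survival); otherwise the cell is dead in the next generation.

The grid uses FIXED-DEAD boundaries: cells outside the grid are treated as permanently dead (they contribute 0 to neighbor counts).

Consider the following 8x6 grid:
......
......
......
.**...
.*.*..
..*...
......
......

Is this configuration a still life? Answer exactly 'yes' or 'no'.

Compute generation 1 and compare to generation 0 (given above):
Generation 1:
......
......
......
.**...
.*.*..
..*...
......
......
The grids are IDENTICAL -> still life.

Answer: yes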